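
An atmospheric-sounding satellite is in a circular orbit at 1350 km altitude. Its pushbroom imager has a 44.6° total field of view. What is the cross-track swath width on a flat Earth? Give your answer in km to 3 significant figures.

1110 km

Half-angle = 44.6°/2 = 22.3°.
Swath width ≈ 2h·tan(θ/2) = 2 × 1350 × tan(22.3°) = 1107.4 km.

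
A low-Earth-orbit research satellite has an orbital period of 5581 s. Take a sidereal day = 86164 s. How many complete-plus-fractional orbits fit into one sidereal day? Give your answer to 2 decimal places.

Orbits per sidereal day = 86164 / 5581.0 = 15.439.

15.44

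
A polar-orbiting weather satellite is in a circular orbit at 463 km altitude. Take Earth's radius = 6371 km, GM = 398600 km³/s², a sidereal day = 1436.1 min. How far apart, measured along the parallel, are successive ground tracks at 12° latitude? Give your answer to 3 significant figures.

2550 km

Semi-major axis a = 6371 + 463 = 6834 km. Period T = 2π√(a³/μ) = 2π√(6834³/398600) = 5622.4 s = 93.71 min.
Node shift per orbit = (5622.4/86166) × 360° = 23.49°.
Equatorial spacing = 23.49 × 111.2 km/° = 2612 km.
At 12° latitude, spacing = 2612 × cos(12°) = 2555 km.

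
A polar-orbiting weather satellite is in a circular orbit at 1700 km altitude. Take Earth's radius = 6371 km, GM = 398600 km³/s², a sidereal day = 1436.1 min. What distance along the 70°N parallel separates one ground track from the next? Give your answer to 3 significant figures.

Semi-major axis a = 6371 + 1700 = 8071 km. Period T = 2π√(a³/μ) = 2π√(8071³/398600) = 7216.1 s = 120.27 min.
Node shift per orbit = (7216.1/86166) × 360° = 30.15°.
Equatorial spacing = 30.15 × 111.2 km/° = 3352 km.
At 70° latitude, spacing = 3352 × cos(70°) = 1147 km.

1150 km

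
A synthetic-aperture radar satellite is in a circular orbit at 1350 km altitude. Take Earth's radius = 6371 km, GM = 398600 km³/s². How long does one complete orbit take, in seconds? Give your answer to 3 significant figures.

Semi-major axis a = 6371 + 1350 = 7721 km. Period T = 2π√(a³/μ) = 2π√(7721³/398600) = 6751.8 s = 112.53 min.

6750 seconds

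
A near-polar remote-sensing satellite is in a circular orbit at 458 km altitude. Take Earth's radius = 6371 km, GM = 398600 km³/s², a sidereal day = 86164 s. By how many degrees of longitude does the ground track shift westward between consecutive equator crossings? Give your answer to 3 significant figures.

23.5°

Semi-major axis a = 6371 + 458 = 6829 km. Period T = 2π√(a³/μ) = 2π√(6829³/398600) = 5616.3 s = 93.60 min.
During one orbit Earth rotates (5616.3 / 86164) × 360° = 23.47°.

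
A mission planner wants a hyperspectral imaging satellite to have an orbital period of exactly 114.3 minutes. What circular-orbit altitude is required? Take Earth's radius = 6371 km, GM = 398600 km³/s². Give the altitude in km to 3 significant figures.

1430 km

T = 114.3 min = 6858.0 s.
From T = 2π√(a³/μ): a = (μ T²/4π²)^(1/3) = (398600 × 6858.0² / 4π²)^(1/3) = 7802 km.
Altitude h = a − R = 7802 − 6371 = 1431 km.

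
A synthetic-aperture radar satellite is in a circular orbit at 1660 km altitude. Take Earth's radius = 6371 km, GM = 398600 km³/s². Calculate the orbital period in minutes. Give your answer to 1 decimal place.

Semi-major axis a = 6371 + 1660 = 8031 km. Period T = 2π√(a³/μ) = 2π√(8031³/398600) = 7162.5 s = 119.38 min.

119.4 min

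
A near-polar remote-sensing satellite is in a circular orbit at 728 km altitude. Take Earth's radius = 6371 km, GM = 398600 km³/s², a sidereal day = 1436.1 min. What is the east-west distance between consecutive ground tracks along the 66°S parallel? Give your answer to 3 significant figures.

Semi-major axis a = 6371 + 728 = 7099 km. Period T = 2π√(a³/μ) = 2π√(7099³/398600) = 5952.6 s = 99.21 min.
Node shift per orbit = (5952.6/86166) × 360° = 24.87°.
Equatorial spacing = 24.87 × 111.2 km/° = 2765 km.
At 66° latitude, spacing = 2765 × cos(66°) = 1125 km.

1120 km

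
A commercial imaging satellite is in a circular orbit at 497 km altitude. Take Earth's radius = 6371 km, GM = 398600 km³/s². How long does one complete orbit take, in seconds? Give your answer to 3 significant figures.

5660 seconds

Semi-major axis a = 6371 + 497 = 6868 km. Period T = 2π√(a³/μ) = 2π√(6868³/398600) = 5664.4 s = 94.41 min.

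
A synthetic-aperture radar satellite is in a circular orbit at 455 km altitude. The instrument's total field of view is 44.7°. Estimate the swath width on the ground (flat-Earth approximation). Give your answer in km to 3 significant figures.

Half-angle = 44.7°/2 = 22.35°.
Swath width ≈ 2h·tan(θ/2) = 2 × 455 × tan(22.35°) = 374.1 km.

374 km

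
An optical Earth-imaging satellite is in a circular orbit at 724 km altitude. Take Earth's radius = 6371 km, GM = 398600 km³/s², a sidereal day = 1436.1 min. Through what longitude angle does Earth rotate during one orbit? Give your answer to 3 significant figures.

Semi-major axis a = 6371 + 724 = 7095 km. Period T = 2π√(a³/μ) = 2π√(7095³/398600) = 5947.6 s = 99.13 min.
During one orbit Earth rotates (5947.6 / 86166) × 360° = 24.85°.

24.8°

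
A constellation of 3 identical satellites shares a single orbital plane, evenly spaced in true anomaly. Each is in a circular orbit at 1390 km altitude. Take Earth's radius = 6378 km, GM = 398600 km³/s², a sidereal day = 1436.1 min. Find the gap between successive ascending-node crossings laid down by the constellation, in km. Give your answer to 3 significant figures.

Semi-major axis a = 6378 + 1390 = 7768 km. Period T = 2π√(a³/μ) = 2π√(7768³/398600) = 6813.6 s = 113.56 min.
Single-satellite node shift = (6813.6/86166) × 360° = 28.47°.
With 3 satellites evenly phased, successive equator crossings are 28.47/3 = 9.489° apart.
That is 9.489 × 111.3 = 1056 km at the equator.

1060 km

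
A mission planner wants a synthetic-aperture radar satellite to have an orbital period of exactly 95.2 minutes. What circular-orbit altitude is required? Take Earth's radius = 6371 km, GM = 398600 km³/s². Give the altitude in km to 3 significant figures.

T = 95.2 min = 5712.0 s.
From T = 2π√(a³/μ): a = (μ T²/4π²)^(1/3) = (398600 × 5712.0² / 4π²)^(1/3) = 6906 km.
Altitude h = a − R = 6906 − 6371 = 535 km.

535 km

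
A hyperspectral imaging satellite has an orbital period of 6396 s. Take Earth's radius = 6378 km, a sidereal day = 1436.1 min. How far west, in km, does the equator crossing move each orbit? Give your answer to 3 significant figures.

2970 km

During one orbit Earth rotates (6396.0 / 86166) × 360° = 26.72°.
At the equator that is 26.72° × (2π·6378/360) km/° = 26.72 × 111.3 = 2975 km.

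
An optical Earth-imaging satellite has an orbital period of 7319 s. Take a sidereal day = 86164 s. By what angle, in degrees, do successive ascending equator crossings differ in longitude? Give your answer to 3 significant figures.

During one orbit Earth rotates (7319.0 / 86164) × 360° = 30.58°.

30.6°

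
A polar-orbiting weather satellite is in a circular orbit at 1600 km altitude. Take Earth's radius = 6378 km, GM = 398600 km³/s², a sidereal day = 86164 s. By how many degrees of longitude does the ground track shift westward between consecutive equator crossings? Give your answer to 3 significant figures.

29.6°

Semi-major axis a = 6378 + 1600 = 7978 km. Period T = 2π√(a³/μ) = 2π√(7978³/398600) = 7091.7 s = 118.20 min.
During one orbit Earth rotates (7091.7 / 86164) × 360° = 29.63°.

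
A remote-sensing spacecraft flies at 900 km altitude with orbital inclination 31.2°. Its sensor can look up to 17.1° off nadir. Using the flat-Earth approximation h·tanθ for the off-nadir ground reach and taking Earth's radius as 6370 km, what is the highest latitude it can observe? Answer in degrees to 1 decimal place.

For a prograde orbit the ground track reaches latitude ±i = ±31.2°.
Sensor half-swath on the ground ≈ 900·tan(17.1°) = 277 km = 2.49° of latitude.
Maximum observable latitude ≈ 31.2 + 2.49 = 33.7°.

33.7°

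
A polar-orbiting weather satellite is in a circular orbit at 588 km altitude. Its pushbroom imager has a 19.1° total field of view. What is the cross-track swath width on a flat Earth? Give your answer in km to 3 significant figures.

Half-angle = 19.1°/2 = 9.55°.
Swath width ≈ 2h·tan(θ/2) = 2 × 588 × tan(9.55°) = 197.9 km.

198 km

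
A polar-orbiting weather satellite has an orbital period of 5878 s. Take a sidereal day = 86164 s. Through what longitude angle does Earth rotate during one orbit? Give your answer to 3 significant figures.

24.6°

During one orbit Earth rotates (5878.0 / 86164) × 360° = 24.56°.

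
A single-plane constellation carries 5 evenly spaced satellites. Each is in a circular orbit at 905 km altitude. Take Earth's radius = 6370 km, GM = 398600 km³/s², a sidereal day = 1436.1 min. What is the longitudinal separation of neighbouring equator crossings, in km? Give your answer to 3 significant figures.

Semi-major axis a = 6370 + 905 = 7275 km. Period T = 2π√(a³/μ) = 2π√(7275³/398600) = 6175.3 s = 102.92 min.
Single-satellite node shift = (6175.3/86166) × 360° = 25.80°.
With 5 satellites evenly phased, successive equator crossings are 25.80/5 = 5.160° apart.
That is 5.160 × 111.2 = 574 km at the equator.

574 km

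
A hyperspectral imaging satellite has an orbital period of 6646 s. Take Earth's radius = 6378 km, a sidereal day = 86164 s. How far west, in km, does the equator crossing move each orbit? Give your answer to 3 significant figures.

3090 km

During one orbit Earth rotates (6646.0 / 86164) × 360° = 27.77°.
At the equator that is 27.77° × (2π·6378/360) km/° = 27.77 × 111.3 = 3091 km.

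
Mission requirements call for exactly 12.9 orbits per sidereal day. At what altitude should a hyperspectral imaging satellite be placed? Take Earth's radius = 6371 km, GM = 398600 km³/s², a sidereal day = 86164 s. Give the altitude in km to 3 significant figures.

1290 km

Required period T = 86164 / 12.9 = 6679.4 s.
From T = 2π√(a³/μ): a = (μ T²/4π²)^(1/3) = (398600 × 6679.4² / 4π²)^(1/3) = 7666 km.
Altitude h = a − R = 7666 − 6371 = 1295 km.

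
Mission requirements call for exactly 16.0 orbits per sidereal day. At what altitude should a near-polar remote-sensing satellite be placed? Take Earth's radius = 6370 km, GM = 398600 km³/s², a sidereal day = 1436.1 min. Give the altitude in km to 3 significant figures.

Required period T = 86166 / 16.0 = 5385.4 s.
From T = 2π√(a³/μ): a = (μ T²/4π²)^(1/3) = (398600 × 5385.4² / 4π²)^(1/3) = 6641 km.
Altitude h = a − R = 6641 − 6370 = 271 km.

271 km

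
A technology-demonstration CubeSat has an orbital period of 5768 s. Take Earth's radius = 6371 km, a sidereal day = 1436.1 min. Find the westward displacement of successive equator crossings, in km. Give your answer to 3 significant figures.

During one orbit Earth rotates (5768.0 / 86166) × 360° = 24.10°.
At the equator that is 24.10° × (2π·6371/360) km/° = 24.10 × 111.2 = 2680 km.

2680 km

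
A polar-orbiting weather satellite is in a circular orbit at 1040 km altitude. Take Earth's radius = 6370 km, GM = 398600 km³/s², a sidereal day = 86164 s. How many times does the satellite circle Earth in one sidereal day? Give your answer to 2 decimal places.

Semi-major axis a = 6370 + 1040 = 7410 km. Period T = 2π√(a³/μ) = 2π√(7410³/398600) = 6348.0 s = 105.80 min.
Orbits per sidereal day = 86164 / 6348.0 = 13.573.

13.57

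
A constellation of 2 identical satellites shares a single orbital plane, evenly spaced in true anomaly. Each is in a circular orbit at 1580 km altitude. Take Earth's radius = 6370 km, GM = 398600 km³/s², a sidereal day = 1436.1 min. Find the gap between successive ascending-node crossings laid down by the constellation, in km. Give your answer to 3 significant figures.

Semi-major axis a = 6370 + 1580 = 7950 km. Period T = 2π√(a³/μ) = 2π√(7950³/398600) = 7054.4 s = 117.57 min.
Single-satellite node shift = (7054.4/86166) × 360° = 29.47°.
With 2 satellites evenly phased, successive equator crossings are 29.47/2 = 14.737° apart.
That is 14.737 × 111.2 = 1638 km at the equator.

1640 km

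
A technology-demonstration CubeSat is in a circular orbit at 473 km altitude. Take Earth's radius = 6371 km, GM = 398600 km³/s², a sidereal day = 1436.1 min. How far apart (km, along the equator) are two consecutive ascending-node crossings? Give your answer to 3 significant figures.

2620 km

Semi-major axis a = 6371 + 473 = 6844 km. Period T = 2π√(a³/μ) = 2π√(6844³/398600) = 5634.8 s = 93.91 min.
During one orbit Earth rotates (5634.8 / 86166) × 360° = 23.54°.
At the equator that is 23.54° × (2π·6371/360) km/° = 23.54 × 111.2 = 2618 km.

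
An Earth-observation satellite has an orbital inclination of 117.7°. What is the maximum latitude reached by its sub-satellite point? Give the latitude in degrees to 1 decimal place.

62.3°

Retrograde orbit: the ground track reaches ±(180° − i) = ±(180 − 117.7) = ±62.3°.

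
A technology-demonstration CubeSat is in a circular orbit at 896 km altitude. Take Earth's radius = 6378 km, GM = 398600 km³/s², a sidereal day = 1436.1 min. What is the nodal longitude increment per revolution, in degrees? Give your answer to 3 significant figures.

Semi-major axis a = 6378 + 896 = 7274 km. Period T = 2π√(a³/μ) = 2π√(7274³/398600) = 6174.1 s = 102.90 min.
During one orbit Earth rotates (6174.1 / 86166) × 360° = 25.80°.

25.8°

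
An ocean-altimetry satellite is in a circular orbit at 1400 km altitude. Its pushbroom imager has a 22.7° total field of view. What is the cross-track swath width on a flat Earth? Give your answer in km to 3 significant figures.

Half-angle = 22.7°/2 = 11.35°.
Swath width ≈ 2h·tan(θ/2) = 2 × 1400 × tan(11.35°) = 562.0 km.

562 km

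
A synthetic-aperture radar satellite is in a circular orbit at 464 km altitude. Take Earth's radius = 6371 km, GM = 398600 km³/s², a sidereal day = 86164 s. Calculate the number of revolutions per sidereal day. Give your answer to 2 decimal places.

Semi-major axis a = 6371 + 464 = 6835 km. Period T = 2π√(a³/μ) = 2π√(6835³/398600) = 5623.7 s = 93.73 min.
Orbits per sidereal day = 86164 / 5623.7 = 15.322.

15.32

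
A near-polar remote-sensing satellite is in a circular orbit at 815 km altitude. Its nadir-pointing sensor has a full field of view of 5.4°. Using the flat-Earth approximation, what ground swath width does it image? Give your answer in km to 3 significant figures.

Half-angle = 5.4°/2 = 2.7°.
Swath width ≈ 2h·tan(θ/2) = 2 × 815 × tan(2.7°) = 76.9 km.

76.9 km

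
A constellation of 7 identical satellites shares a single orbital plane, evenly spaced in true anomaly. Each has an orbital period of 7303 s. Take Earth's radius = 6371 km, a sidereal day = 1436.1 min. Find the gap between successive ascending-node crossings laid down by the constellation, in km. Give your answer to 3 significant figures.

485 km

Single-satellite node shift = (7303.0/86166) × 360° = 30.51°.
With 7 satellites evenly phased, successive equator crossings are 30.51/7 = 4.359° apart.
That is 4.359 × 111.2 = 485 km at the equator.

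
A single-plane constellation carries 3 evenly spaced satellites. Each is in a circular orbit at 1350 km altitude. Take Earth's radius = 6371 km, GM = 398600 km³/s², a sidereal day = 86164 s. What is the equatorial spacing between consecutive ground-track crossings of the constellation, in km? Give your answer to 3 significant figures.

1050 km

Semi-major axis a = 6371 + 1350 = 7721 km. Period T = 2π√(a³/μ) = 2π√(7721³/398600) = 6751.8 s = 112.53 min.
Single-satellite node shift = (6751.8/86164) × 360° = 28.21°.
With 3 satellites evenly phased, successive equator crossings are 28.21/3 = 9.403° apart.
That is 9.403 × 111.2 = 1046 km at the equator.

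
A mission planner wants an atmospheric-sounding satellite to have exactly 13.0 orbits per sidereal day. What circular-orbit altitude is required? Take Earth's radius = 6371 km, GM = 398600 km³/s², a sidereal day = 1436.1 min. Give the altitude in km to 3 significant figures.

1260 km

Required period T = 86166 / 13.0 = 6628.2 s.
From T = 2π√(a³/μ): a = (μ T²/4π²)^(1/3) = (398600 × 6628.2² / 4π²)^(1/3) = 7626 km.
Altitude h = a − R = 7626 − 6371 = 1255 km.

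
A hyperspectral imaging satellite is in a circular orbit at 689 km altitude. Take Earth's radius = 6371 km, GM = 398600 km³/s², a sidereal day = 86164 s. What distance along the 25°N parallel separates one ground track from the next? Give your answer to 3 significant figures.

2490 km

Semi-major axis a = 6371 + 689 = 7060 km. Period T = 2π√(a³/μ) = 2π√(7060³/398600) = 5903.6 s = 98.39 min.
Node shift per orbit = (5903.6/86164) × 360° = 24.67°.
Equatorial spacing = 24.67 × 111.2 km/° = 2743 km.
At 25° latitude, spacing = 2743 × cos(25°) = 2486 km.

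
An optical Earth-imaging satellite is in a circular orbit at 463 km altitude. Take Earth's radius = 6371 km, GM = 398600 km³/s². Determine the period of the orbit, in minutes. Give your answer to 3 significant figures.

Semi-major axis a = 6371 + 463 = 6834 km. Period T = 2π√(a³/μ) = 2π√(6834³/398600) = 5622.4 s = 93.71 min.

93.7 min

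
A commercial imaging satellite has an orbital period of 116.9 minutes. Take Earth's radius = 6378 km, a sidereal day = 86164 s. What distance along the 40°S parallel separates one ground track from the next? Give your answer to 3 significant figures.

2500 km

T = 116.9 min = 7014.0 s.
Node shift per orbit = (7014.0/86164) × 360° = 29.31°.
Equatorial spacing = 29.31 × 111.3 km/° = 3262 km.
At 40° latitude, spacing = 3262 × cos(40°) = 2499 km.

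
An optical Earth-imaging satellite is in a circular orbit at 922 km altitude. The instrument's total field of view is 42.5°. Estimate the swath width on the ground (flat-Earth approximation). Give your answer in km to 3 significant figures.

717 km

Half-angle = 42.5°/2 = 21.25°.
Swath width ≈ 2h·tan(θ/2) = 2 × 922 × tan(21.25°) = 717.1 km.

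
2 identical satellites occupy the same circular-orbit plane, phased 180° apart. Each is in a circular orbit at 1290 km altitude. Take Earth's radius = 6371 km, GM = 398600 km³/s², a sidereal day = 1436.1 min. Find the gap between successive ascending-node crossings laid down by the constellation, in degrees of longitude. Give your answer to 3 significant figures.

13.9°

Semi-major axis a = 6371 + 1290 = 7661 km. Period T = 2π√(a³/μ) = 2π√(7661³/398600) = 6673.3 s = 111.22 min.
Single-satellite node shift = (6673.3/86166) × 360° = 27.88°.
With 2 satellites evenly phased, successive equator crossings are 27.88/2 = 13.940° apart.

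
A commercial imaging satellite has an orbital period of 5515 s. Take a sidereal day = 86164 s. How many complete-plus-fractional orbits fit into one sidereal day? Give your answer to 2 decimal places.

15.62

Orbits per sidereal day = 86164 / 5515.0 = 15.624.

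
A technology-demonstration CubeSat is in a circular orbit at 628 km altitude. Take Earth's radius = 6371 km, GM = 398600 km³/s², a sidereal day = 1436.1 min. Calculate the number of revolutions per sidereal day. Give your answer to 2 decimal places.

Semi-major axis a = 6371 + 628 = 6999 km. Period T = 2π√(a³/μ) = 2π√(6999³/398600) = 5827.3 s = 97.12 min.
Orbits per sidereal day = 86166 / 5827.3 = 14.787.

14.79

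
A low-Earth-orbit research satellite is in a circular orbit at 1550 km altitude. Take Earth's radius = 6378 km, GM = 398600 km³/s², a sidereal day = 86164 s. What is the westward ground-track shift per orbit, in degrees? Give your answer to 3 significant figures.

Semi-major axis a = 6378 + 1550 = 7928 km. Period T = 2π√(a³/μ) = 2π√(7928³/398600) = 7025.2 s = 117.09 min.
During one orbit Earth rotates (7025.2 / 86164) × 360° = 29.35°.

29.4°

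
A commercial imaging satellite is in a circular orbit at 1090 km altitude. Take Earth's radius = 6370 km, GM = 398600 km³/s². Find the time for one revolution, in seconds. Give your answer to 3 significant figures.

Semi-major axis a = 6370 + 1090 = 7460 km. Period T = 2π√(a³/μ) = 2π√(7460³/398600) = 6412.4 s = 106.87 min.

6410 seconds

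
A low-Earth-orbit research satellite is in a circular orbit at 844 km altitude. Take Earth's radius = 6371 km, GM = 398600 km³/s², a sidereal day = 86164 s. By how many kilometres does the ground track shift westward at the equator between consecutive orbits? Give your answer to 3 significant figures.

Semi-major axis a = 6371 + 844 = 7215 km. Period T = 2π√(a³/μ) = 2π√(7215³/398600) = 6099.1 s = 101.65 min.
During one orbit Earth rotates (6099.1 / 86164) × 360° = 25.48°.
At the equator that is 25.48° × (2π·6371/360) km/° = 25.48 × 111.2 = 2834 km.

2830 km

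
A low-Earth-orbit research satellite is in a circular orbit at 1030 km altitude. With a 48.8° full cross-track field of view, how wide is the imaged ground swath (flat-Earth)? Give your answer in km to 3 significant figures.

Half-angle = 48.8°/2 = 24.4°.
Swath width ≈ 2h·tan(θ/2) = 2 × 1030 × tan(24.4°) = 934.5 km.

934 km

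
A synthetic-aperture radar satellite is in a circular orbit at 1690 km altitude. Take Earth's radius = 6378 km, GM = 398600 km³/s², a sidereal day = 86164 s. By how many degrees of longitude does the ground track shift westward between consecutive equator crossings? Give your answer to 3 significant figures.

30.1°

Semi-major axis a = 6378 + 1690 = 8068 km. Period T = 2π√(a³/μ) = 2π√(8068³/398600) = 7212.1 s = 120.20 min.
During one orbit Earth rotates (7212.1 / 86164) × 360° = 30.13°.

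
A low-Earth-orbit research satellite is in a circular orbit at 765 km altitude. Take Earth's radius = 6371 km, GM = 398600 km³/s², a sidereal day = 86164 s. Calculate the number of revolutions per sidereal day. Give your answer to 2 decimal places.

14.36

Semi-major axis a = 6371 + 765 = 7136 km. Period T = 2π√(a³/μ) = 2π√(7136³/398600) = 5999.2 s = 99.99 min.
Orbits per sidereal day = 86164 / 5999.2 = 14.363.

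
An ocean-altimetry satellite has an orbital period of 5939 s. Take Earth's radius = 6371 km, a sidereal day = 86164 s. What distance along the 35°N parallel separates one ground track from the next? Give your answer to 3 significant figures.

Node shift per orbit = (5939.0/86164) × 360° = 24.81°.
Equatorial spacing = 24.81 × 111.2 km/° = 2759 km.
At 35° latitude, spacing = 2759 × cos(35°) = 2260 km.

2260 km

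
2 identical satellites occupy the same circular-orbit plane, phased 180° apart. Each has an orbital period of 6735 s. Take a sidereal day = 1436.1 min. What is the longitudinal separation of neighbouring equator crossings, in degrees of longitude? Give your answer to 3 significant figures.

14.1°

Single-satellite node shift = (6735.0/86166) × 360° = 28.14°.
With 2 satellites evenly phased, successive equator crossings are 28.14/2 = 14.069° apart.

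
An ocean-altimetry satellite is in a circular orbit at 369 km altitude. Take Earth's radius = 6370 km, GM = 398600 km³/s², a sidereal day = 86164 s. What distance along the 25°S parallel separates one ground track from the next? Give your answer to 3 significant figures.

2320 km

Semi-major axis a = 6370 + 369 = 6739 km. Period T = 2π√(a³/μ) = 2π√(6739³/398600) = 5505.6 s = 91.76 min.
Node shift per orbit = (5505.6/86164) × 360° = 23.00°.
Equatorial spacing = 23.00 × 111.2 km/° = 2557 km.
At 25° latitude, spacing = 2557 × cos(25°) = 2318 km.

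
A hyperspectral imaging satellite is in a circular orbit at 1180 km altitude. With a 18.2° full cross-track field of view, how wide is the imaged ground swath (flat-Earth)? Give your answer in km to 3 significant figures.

378 km

Half-angle = 18.2°/2 = 9.1°.
Swath width ≈ 2h·tan(θ/2) = 2 × 1180 × tan(9.1°) = 378.0 km.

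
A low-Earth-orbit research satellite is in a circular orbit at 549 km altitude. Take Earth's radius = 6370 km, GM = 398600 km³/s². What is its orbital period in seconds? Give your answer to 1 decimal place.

5727.6 seconds

Semi-major axis a = 6370 + 549 = 6919 km. Period T = 2π√(a³/μ) = 2π√(6919³/398600) = 5727.6 s = 95.46 min.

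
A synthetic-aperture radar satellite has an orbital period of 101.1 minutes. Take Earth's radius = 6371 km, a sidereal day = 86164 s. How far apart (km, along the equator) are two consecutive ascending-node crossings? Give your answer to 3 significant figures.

T = 101.1 min = 6066.0 s.
During one orbit Earth rotates (6066.0 / 86164) × 360° = 25.34°.
At the equator that is 25.34° × (2π·6371/360) km/° = 25.34 × 111.2 = 2818 km.

2820 km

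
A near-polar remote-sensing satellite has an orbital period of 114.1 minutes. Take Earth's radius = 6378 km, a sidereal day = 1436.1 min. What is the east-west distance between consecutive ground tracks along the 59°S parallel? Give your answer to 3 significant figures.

1640 km

T = 114.1 min = 6846.0 s.
Node shift per orbit = (6846.0/86166) × 360° = 28.60°.
Equatorial spacing = 28.60 × 111.3 km/° = 3184 km.
At 59° latitude, spacing = 3184 × cos(59°) = 1640 km.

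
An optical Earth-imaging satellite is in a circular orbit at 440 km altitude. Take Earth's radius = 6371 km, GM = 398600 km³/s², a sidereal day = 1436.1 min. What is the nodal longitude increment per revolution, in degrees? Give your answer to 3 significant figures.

23.4°

Semi-major axis a = 6371 + 440 = 6811 km. Period T = 2π√(a³/μ) = 2π√(6811³/398600) = 5594.1 s = 93.23 min.
During one orbit Earth rotates (5594.1 / 86166) × 360° = 23.37°.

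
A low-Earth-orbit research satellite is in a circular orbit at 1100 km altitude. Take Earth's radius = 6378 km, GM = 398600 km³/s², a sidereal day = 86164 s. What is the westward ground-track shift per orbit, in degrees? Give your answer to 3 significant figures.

26.9°

Semi-major axis a = 6378 + 1100 = 7478 km. Period T = 2π√(a³/μ) = 2π√(7478³/398600) = 6435.6 s = 107.26 min.
During one orbit Earth rotates (6435.6 / 86164) × 360° = 26.89°.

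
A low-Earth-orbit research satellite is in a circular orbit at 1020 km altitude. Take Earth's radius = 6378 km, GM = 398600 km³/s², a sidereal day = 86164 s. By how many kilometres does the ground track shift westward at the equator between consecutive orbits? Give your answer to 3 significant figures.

2950 km

Semi-major axis a = 6378 + 1020 = 7398 km. Period T = 2π√(a³/μ) = 2π√(7398³/398600) = 6332.6 s = 105.54 min.
During one orbit Earth rotates (6332.6 / 86164) × 360° = 26.46°.
At the equator that is 26.46° × (2π·6378/360) km/° = 26.46 × 111.3 = 2945 km.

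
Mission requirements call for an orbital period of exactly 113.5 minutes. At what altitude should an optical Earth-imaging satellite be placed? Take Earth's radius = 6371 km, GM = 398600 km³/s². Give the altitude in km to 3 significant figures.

T = 113.5 min = 6810.0 s.
From T = 2π√(a³/μ): a = (μ T²/4π²)^(1/3) = (398600 × 6810.0² / 4π²)^(1/3) = 7765 km.
Altitude h = a − R = 7765 − 6371 = 1394 km.

1390 km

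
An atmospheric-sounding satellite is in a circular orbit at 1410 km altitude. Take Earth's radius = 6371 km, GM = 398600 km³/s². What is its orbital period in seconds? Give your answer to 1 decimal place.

6830.7 seconds

Semi-major axis a = 6371 + 1410 = 7781 km. Period T = 2π√(a³/μ) = 2π√(7781³/398600) = 6830.7 s = 113.84 min.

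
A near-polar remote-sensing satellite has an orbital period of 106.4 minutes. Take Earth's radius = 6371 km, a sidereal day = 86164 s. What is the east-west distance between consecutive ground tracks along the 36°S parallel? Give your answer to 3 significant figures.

T = 106.4 min = 6384.0 s.
Node shift per orbit = (6384.0/86164) × 360° = 26.67°.
Equatorial spacing = 26.67 × 111.2 km/° = 2966 km.
At 36° latitude, spacing = 2966 × cos(36°) = 2399 km.

2400 km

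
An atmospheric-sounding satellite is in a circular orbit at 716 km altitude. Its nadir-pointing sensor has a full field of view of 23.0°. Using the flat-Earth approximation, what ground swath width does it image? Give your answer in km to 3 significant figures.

Half-angle = 23.0°/2 = 11.5°.
Swath width ≈ 2h·tan(θ/2) = 2 × 716 × tan(11.5°) = 291.3 km.

291 km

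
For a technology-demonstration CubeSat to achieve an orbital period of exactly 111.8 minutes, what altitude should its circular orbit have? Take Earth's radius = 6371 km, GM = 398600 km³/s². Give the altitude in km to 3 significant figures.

T = 111.8 min = 6708.0 s.
From T = 2π√(a³/μ): a = (μ T²/4π²)^(1/3) = (398600 × 6708.0² / 4π²)^(1/3) = 7688 km.
Altitude h = a − R = 7688 − 6371 = 1317 km.

1320 km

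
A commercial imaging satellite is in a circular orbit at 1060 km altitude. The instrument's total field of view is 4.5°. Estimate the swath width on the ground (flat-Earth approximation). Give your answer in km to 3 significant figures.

Half-angle = 4.5°/2 = 2.25°.
Swath width ≈ 2h·tan(θ/2) = 2 × 1060 × tan(2.25°) = 83.3 km.

83.3 km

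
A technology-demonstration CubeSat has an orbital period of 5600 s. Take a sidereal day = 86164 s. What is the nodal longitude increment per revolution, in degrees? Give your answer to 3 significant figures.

During one orbit Earth rotates (5600.0 / 86164) × 360° = 23.40°.

23.4°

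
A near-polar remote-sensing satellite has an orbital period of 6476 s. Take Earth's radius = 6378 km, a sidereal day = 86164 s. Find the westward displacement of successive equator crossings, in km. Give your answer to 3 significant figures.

During one orbit Earth rotates (6476.0 / 86164) × 360° = 27.06°.
At the equator that is 27.06° × (2π·6378/360) km/° = 27.06 × 111.3 = 3012 km.

3010 km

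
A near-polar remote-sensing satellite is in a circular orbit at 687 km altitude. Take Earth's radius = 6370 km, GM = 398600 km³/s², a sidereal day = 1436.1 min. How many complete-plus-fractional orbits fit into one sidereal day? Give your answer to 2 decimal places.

Semi-major axis a = 6370 + 687 = 7057 km. Period T = 2π√(a³/μ) = 2π√(7057³/398600) = 5899.9 s = 98.33 min.
Orbits per sidereal day = 86166 / 5899.9 = 14.605.

14.60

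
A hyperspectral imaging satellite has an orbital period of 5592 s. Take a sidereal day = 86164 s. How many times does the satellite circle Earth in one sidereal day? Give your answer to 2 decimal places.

Orbits per sidereal day = 86164 / 5592.0 = 15.408.

15.41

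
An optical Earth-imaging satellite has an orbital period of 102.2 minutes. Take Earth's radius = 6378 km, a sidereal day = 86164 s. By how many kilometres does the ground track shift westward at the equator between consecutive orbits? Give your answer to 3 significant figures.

T = 102.2 min = 6132.0 s.
During one orbit Earth rotates (6132.0 / 86164) × 360° = 25.62°.
At the equator that is 25.62° × (2π·6378/360) km/° = 25.62 × 111.3 = 2852 km.

2850 km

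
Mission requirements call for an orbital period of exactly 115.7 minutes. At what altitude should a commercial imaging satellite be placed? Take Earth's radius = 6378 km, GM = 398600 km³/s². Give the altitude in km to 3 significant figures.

T = 115.7 min = 6942.0 s.
From T = 2π√(a³/μ): a = (μ T²/4π²)^(1/3) = (398600 × 6942.0² / 4π²)^(1/3) = 7865 km.
Altitude h = a − R = 7865 − 6378 = 1487 km.

1490 km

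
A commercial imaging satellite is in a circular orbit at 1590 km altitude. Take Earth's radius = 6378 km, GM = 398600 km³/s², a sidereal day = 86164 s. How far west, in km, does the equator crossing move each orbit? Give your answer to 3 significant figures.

3290 km

Semi-major axis a = 6378 + 1590 = 7968 km. Period T = 2π√(a³/μ) = 2π√(7968³/398600) = 7078.4 s = 117.97 min.
During one orbit Earth rotates (7078.4 / 86164) × 360° = 29.57°.
At the equator that is 29.57° × (2π·6378/360) km/° = 29.57 × 111.3 = 3292 km.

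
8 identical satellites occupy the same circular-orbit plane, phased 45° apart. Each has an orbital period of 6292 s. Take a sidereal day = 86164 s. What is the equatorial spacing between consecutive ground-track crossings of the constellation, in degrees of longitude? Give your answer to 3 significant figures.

Single-satellite node shift = (6292.0/86164) × 360° = 26.29°.
With 8 satellites evenly phased, successive equator crossings are 26.29/8 = 3.286° apart.

3.29°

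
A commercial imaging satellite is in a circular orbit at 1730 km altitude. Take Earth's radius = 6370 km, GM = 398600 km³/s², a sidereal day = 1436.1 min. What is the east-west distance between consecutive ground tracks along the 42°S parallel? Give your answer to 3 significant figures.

2500 km

Semi-major axis a = 6370 + 1730 = 8100 km. Period T = 2π√(a³/μ) = 2π√(8100³/398600) = 7255.0 s = 120.92 min.
Node shift per orbit = (7255.0/86166) × 360° = 30.31°.
Equatorial spacing = 30.31 × 111.2 km/° = 3370 km.
At 42° latitude, spacing = 3370 × cos(42°) = 2504 km.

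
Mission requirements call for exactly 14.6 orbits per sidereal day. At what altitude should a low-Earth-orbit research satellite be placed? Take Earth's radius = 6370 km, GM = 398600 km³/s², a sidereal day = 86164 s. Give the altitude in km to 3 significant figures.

688 km

Required period T = 86164 / 14.6 = 5901.6 s.
From T = 2π√(a³/μ): a = (μ T²/4π²)^(1/3) = (398600 × 5901.6² / 4π²)^(1/3) = 7058 km.
Altitude h = a − R = 7058 − 6370 = 688 km.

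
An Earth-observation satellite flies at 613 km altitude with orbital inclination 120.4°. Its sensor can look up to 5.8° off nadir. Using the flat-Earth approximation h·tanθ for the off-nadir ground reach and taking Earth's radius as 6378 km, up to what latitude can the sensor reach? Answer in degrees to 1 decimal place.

60.2°

Retrograde orbit: the ground track reaches ±(180° − i) = ±(180 − 120.4) = ±59.6°.
Sensor half-swath on the ground ≈ 613·tan(5.8°) = 62 km = 0.56° of latitude.
Maximum observable latitude ≈ 59.6 + 0.56 = 60.2°.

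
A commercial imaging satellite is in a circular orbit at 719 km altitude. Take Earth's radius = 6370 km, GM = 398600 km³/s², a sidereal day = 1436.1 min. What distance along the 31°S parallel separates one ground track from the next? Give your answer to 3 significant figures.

2370 km

Semi-major axis a = 6370 + 719 = 7089 km. Period T = 2π√(a³/μ) = 2π√(7089³/398600) = 5940.0 s = 99.00 min.
Node shift per orbit = (5940.0/86166) × 360° = 24.82°.
Equatorial spacing = 24.82 × 111.2 km/° = 2759 km.
At 31° latitude, spacing = 2759 × cos(31°) = 2365 km.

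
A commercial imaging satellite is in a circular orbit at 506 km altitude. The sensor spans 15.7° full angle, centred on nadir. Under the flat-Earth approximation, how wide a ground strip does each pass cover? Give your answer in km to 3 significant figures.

140 km

Half-angle = 15.7°/2 = 7.85°.
Swath width ≈ 2h·tan(θ/2) = 2 × 506 × tan(7.85°) = 139.5 km.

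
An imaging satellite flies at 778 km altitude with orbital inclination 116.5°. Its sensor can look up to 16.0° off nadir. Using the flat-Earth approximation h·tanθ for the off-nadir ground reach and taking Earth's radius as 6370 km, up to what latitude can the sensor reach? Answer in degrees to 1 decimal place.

Retrograde orbit: the ground track reaches ±(180° − i) = ±(180 − 116.5) = ±63.5°.
Sensor half-swath on the ground ≈ 778·tan(16.0°) = 223 km = 2.01° of latitude.
Maximum observable latitude ≈ 63.5 + 2.01 = 65.5°.

65.5°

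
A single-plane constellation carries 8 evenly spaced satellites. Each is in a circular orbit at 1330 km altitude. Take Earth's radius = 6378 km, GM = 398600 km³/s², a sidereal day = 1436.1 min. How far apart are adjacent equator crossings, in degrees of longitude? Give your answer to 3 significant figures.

3.52°

Semi-major axis a = 6378 + 1330 = 7708 km. Period T = 2π√(a³/μ) = 2π√(7708³/398600) = 6734.8 s = 112.25 min.
Single-satellite node shift = (6734.8/86166) × 360° = 28.14°.
With 8 satellites evenly phased, successive equator crossings are 28.14/8 = 3.517° apart.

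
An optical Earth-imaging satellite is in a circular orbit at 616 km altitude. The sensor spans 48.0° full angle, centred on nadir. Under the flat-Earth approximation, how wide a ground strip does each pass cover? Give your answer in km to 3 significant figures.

Half-angle = 48.0°/2 = 24°.
Swath width ≈ 2h·tan(θ/2) = 2 × 616 × tan(24°) = 548.5 km.

549 km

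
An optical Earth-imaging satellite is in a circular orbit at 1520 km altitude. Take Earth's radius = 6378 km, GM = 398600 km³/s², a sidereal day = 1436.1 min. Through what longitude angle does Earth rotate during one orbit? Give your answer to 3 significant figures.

29.2°

Semi-major axis a = 6378 + 1520 = 7898 km. Period T = 2π√(a³/μ) = 2π√(7898³/398600) = 6985.3 s = 116.42 min.
During one orbit Earth rotates (6985.3 / 86166) × 360° = 29.18°.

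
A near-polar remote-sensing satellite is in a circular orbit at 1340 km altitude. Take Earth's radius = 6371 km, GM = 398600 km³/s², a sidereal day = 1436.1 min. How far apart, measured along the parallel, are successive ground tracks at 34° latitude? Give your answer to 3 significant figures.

2600 km

Semi-major axis a = 6371 + 1340 = 7711 km. Period T = 2π√(a³/μ) = 2π√(7711³/398600) = 6738.7 s = 112.31 min.
Node shift per orbit = (6738.7/86166) × 360° = 28.15°.
Equatorial spacing = 28.15 × 111.2 km/° = 3131 km.
At 34° latitude, spacing = 3131 × cos(34°) = 2595 km.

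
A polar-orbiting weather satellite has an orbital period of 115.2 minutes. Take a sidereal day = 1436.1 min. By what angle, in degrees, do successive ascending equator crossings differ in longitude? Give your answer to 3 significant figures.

T = 115.2 min = 6912.0 s.
During one orbit Earth rotates (6912.0 / 86166) × 360° = 28.88°.

28.9°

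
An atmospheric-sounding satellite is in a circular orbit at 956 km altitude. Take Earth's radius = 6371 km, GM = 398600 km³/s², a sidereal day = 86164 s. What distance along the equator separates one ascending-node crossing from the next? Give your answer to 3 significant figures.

Semi-major axis a = 6371 + 956 = 7327 km. Period T = 2π√(a³/μ) = 2π√(7327³/398600) = 6241.7 s = 104.03 min.
During one orbit Earth rotates (6241.7 / 86164) × 360° = 26.08°.
At the equator that is 26.08° × (2π·6371/360) km/° = 26.08 × 111.2 = 2900 km.

2900 km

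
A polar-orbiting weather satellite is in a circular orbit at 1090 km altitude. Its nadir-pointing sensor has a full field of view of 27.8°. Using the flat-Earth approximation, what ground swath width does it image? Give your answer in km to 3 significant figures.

Half-angle = 27.8°/2 = 13.9°.
Swath width ≈ 2h·tan(θ/2) = 2 × 1090 × tan(13.9°) = 539.5 km.

539 km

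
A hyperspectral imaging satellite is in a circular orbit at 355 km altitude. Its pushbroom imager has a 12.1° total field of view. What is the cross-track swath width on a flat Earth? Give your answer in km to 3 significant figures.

75.3 km

Half-angle = 12.1°/2 = 6.05°.
Swath width ≈ 2h·tan(θ/2) = 2 × 355 × tan(6.05°) = 75.3 km.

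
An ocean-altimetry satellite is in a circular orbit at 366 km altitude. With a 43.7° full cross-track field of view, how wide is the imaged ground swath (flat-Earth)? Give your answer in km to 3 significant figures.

Half-angle = 43.7°/2 = 21.85°.
Swath width ≈ 2h·tan(θ/2) = 2 × 366 × tan(21.85°) = 293.5 km.

294 km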